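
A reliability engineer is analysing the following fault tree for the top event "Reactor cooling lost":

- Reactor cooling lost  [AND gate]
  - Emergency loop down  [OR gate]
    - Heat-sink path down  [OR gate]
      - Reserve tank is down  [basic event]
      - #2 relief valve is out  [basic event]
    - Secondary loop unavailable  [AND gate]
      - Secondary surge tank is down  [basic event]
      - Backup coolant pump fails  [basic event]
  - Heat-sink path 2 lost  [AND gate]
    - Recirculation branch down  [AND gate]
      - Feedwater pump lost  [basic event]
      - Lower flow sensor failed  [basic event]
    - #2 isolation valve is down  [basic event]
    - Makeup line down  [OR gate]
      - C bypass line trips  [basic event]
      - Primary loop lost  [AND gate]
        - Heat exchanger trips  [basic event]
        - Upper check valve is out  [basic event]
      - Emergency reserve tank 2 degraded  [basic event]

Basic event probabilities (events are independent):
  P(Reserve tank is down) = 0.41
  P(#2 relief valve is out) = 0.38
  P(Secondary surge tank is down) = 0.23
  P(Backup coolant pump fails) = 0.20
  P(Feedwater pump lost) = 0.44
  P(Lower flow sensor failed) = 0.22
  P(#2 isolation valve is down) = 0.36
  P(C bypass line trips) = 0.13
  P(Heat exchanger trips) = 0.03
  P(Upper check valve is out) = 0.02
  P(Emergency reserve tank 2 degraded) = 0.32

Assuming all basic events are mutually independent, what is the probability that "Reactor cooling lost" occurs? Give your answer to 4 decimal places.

P(Heat-sink path down) [OR] = 1 − (1−0.41) × (1−0.38) = 0.634200
P(Secondary loop unavailable) [AND] = 0.23 × 0.20 = 0.046000
P(Emergency loop down) [OR] = 1 − (1−0.634200) × (1−0.046000) = 0.651027
P(Recirculation branch down) [AND] = 0.44 × 0.22 = 0.096800
P(Primary loop lost) [AND] = 0.03 × 0.02 = 0.000600
P(Makeup line down) [OR] = 1 − (1−0.13) × (1−0.000600) × (1−0.32) = 0.408755
P(Heat-sink path 2 lost) [AND] = 0.096800 × 0.36 × 0.408755 = 0.014244
P(Reactor cooling lost) [AND] = 0.651027 × 0.014244 = 0.009273
Rounded to 4 decimal places: P(Reactor cooling lost) ≈ 0.0093.

0.0093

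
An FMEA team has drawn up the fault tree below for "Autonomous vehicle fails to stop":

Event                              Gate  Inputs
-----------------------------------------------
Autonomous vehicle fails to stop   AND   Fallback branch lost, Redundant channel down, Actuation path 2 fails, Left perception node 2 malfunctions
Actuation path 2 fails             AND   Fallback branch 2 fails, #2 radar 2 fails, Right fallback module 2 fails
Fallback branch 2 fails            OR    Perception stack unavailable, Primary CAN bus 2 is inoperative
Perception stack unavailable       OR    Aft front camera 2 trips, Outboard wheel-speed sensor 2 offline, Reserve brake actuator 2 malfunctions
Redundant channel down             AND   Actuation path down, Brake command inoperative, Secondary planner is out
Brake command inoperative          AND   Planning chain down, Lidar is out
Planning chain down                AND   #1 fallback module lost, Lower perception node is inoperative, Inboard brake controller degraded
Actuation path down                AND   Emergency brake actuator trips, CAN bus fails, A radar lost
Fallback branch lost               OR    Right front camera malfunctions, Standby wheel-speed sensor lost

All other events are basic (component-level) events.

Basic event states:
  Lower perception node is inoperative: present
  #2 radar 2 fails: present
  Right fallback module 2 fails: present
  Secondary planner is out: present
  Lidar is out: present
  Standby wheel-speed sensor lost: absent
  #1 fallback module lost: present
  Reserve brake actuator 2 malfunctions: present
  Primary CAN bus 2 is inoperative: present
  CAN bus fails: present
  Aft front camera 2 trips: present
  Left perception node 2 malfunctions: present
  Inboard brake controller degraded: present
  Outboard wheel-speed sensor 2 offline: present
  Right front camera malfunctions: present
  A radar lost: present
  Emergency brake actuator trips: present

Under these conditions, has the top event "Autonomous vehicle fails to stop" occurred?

Fallback branch lost [OR]: Right front camera malfunctions=occurs, Standby wheel-speed sensor lost=not → at least one input occurs → occurs.
Actuation path down [AND]: Emergency brake actuator trips=occurs, CAN bus fails=occurs, A radar lost=occurs → all inputs occur → occurs.
Planning chain down [AND]: #1 fallback module lost=occurs, Lower perception node is inoperative=occurs, Inboard brake controller degraded=occurs → all inputs occur → occurs.
Brake command inoperative [AND]: Planning chain down=occurs, Lidar is out=occurs → all inputs occur → occurs.
Redundant channel down [AND]: Actuation path down=occurs, Brake command inoperative=occurs, Secondary planner is out=occurs → all inputs occur → occurs.
Perception stack unavailable [OR]: Aft front camera 2 trips=occurs, Outboard wheel-speed sensor 2 offline=occurs, Reserve brake actuator 2 malfunctions=occurs → at least one input occurs → occurs.
Fallback branch 2 fails [OR]: Perception stack unavailable=occurs, Primary CAN bus 2 is inoperative=occurs → at least one input occurs → occurs.
Actuation path 2 fails [AND]: Fallback branch 2 fails=occurs, #2 radar 2 fails=occurs, Right fallback module 2 fails=occurs → all inputs occur → occurs.
Autonomous vehicle fails to stop [AND]: Fallback branch lost=occurs, Redundant channel down=occurs, Actuation path 2 fails=occurs, Left perception node 2 malfunctions=occurs → all inputs occur → occurs.

Yes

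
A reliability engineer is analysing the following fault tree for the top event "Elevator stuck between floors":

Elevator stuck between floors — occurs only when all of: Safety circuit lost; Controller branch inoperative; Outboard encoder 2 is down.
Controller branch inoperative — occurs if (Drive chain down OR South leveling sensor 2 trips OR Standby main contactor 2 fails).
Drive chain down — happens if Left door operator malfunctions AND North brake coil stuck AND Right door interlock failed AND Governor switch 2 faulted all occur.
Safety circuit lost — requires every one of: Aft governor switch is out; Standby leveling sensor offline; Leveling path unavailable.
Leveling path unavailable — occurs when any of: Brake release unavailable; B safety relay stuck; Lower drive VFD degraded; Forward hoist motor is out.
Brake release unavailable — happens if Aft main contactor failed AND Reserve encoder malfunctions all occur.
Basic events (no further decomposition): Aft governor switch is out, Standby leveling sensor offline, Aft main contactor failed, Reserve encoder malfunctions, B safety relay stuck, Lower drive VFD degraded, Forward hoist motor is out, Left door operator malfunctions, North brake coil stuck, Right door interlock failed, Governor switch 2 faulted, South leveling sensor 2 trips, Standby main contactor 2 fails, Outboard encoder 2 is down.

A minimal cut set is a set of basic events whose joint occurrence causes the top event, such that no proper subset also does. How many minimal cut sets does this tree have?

12

Brake release unavailable [AND]: one cut set from each child combined → 1 × 1 = 1 cut set(s).
Leveling path unavailable [OR]: union of children's cut sets → 4 cut set(s).
Safety circuit lost [AND]: one cut set from each child combined → 1 × 1 × 4 = 4 cut set(s).
Drive chain down [AND]: one cut set from each child combined → 1 × 1 × 1 × 1 = 1 cut set(s).
Controller branch inoperative [OR]: union of children's cut sets → 3 cut set(s).
Elevator stuck between floors [AND]: one cut set from each child combined → 4 × 3 × 1 = 12 cut set(s).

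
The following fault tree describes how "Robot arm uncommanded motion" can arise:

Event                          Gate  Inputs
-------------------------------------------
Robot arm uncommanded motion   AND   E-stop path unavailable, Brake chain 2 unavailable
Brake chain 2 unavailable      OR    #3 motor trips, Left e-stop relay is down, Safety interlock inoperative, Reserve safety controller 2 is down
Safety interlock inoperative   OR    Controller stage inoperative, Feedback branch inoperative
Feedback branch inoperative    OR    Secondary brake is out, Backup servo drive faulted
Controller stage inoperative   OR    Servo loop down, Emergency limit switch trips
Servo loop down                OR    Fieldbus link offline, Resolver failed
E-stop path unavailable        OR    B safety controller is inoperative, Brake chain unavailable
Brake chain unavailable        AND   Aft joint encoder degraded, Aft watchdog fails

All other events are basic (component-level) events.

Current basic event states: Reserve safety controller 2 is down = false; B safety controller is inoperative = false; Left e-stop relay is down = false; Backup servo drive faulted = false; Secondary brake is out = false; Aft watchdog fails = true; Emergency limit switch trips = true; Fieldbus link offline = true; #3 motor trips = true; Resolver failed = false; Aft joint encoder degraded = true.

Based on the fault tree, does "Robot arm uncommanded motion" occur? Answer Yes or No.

Yes

Brake chain unavailable [AND]: Aft joint encoder degraded=occurs, Aft watchdog fails=occurs → all inputs occur → occurs.
E-stop path unavailable [OR]: B safety controller is inoperative=not, Brake chain unavailable=occurs → at least one input occurs → occurs.
Servo loop down [OR]: Fieldbus link offline=occurs, Resolver failed=not → at least one input occurs → occurs.
Controller stage inoperative [OR]: Servo loop down=occurs, Emergency limit switch trips=occurs → at least one input occurs → occurs.
Feedback branch inoperative [OR]: Secondary brake is out=not, Backup servo drive faulted=not → no input occurs → does not occur.
Safety interlock inoperative [OR]: Controller stage inoperative=occurs, Feedback branch inoperative=not → at least one input occurs → occurs.
Brake chain 2 unavailable [OR]: #3 motor trips=occurs, Left e-stop relay is down=not, Safety interlock inoperative=occurs, Reserve safety controller 2 is down=not → at least one input occurs → occurs.
Robot arm uncommanded motion [AND]: E-stop path unavailable=occurs, Brake chain 2 unavailable=occurs → all inputs occur → occurs.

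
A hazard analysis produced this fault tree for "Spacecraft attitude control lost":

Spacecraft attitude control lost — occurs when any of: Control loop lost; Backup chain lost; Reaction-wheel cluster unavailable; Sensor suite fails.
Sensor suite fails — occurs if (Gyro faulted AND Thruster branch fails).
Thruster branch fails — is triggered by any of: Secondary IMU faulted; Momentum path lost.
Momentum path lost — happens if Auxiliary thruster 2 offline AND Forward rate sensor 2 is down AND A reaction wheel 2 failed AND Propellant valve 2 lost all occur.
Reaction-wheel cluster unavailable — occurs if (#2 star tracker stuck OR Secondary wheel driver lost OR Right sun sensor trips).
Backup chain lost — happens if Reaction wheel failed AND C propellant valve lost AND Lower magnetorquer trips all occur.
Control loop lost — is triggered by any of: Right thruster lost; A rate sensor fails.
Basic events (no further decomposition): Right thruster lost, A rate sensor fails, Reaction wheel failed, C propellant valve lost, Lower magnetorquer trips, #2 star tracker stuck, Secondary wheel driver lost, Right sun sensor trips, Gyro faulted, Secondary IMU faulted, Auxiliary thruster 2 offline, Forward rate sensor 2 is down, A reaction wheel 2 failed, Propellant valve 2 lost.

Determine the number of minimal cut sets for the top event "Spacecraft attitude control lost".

8

Control loop lost [OR]: union of children's cut sets → 2 cut set(s).
Backup chain lost [AND]: one cut set from each child combined → 1 × 1 × 1 = 1 cut set(s).
Reaction-wheel cluster unavailable [OR]: union of children's cut sets → 3 cut set(s).
Momentum path lost [AND]: one cut set from each child combined → 1 × 1 × 1 × 1 = 1 cut set(s).
Thruster branch fails [OR]: union of children's cut sets → 2 cut set(s).
Sensor suite fails [AND]: one cut set from each child combined → 1 × 2 = 2 cut set(s).
Spacecraft attitude control lost [OR]: union of children's cut sets → 8 cut set(s).
Minimal cut sets: {Right thruster lost}; {A rate sensor fails}; {C propellant valve lost, Lower magnetorquer trips, Reaction wheel failed}; {#2 star tracker stuck}; {Secondary wheel driver lost}; {Right sun sensor trips}; {Gyro faulted, Secondary IMU faulted}; {A reaction wheel 2 failed, Auxiliary thruster 2 offline, Forward rate sensor 2 is down, Gyro faulted, Propellant valve 2 lost}.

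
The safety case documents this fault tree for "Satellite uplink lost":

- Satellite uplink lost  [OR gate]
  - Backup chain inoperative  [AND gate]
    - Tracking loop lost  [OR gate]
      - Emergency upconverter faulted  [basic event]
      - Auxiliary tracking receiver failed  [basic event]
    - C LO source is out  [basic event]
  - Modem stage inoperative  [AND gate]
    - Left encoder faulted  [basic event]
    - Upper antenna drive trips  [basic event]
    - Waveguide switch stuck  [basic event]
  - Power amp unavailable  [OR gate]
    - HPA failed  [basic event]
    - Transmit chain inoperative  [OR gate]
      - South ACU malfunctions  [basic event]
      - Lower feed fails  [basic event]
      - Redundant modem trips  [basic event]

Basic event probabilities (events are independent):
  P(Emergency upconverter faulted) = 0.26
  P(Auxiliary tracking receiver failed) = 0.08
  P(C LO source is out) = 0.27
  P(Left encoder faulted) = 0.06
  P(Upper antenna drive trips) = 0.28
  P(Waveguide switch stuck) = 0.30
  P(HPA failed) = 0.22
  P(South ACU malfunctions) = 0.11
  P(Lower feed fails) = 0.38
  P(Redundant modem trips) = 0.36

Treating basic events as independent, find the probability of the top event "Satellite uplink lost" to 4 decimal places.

P(Tracking loop lost) [OR] = 1 − (1−0.26) × (1−0.08) = 0.319200
P(Backup chain inoperative) [AND] = 0.319200 × 0.27 = 0.086184
P(Modem stage inoperative) [AND] = 0.06 × 0.28 × 0.30 = 0.005040
P(Transmit chain inoperative) [OR] = 1 − (1−0.11) × (1−0.38) × (1−0.36) = 0.646848
P(Power amp unavailable) [OR] = 1 − (1−0.22) × (1−0.646848) = 0.724541
P(Satellite uplink lost) [OR] = 1 − (1−0.086184) × (1−0.005040) × (1−0.724541) = 0.749550
Rounded to 4 decimal places: P(Satellite uplink lost) ≈ 0.7496.

0.7496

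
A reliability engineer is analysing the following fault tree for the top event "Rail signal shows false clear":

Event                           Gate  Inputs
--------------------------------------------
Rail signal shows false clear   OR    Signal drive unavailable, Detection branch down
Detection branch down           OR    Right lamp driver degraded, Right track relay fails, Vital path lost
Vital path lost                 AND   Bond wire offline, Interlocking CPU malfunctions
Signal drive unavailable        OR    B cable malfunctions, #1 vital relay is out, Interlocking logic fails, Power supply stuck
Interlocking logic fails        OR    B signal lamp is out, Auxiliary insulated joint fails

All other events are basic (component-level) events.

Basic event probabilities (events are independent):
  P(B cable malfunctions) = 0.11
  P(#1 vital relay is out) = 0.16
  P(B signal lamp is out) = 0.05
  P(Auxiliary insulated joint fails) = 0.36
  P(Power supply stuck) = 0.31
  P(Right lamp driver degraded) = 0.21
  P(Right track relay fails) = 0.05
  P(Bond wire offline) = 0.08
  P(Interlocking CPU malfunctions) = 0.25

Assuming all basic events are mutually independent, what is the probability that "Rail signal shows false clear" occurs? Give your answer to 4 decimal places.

P(Interlocking logic fails) [OR] = 1 − (1−0.05) × (1−0.36) = 0.392000
P(Signal drive unavailable) [OR] = 1 − (1−0.11) × (1−0.16) × (1−0.392000) × (1−0.31) = 0.686367
P(Vital path lost) [AND] = 0.08 × 0.25 = 0.020000
P(Detection branch down) [OR] = 1 − (1−0.21) × (1−0.05) × (1−0.020000) = 0.264510
P(Rail signal shows false clear) [OR] = 1 − (1−0.686367) × (1−0.264510) = 0.769326
Rounded to 4 decimal places: P(Rail signal shows false clear) ≈ 0.7693.

0.7693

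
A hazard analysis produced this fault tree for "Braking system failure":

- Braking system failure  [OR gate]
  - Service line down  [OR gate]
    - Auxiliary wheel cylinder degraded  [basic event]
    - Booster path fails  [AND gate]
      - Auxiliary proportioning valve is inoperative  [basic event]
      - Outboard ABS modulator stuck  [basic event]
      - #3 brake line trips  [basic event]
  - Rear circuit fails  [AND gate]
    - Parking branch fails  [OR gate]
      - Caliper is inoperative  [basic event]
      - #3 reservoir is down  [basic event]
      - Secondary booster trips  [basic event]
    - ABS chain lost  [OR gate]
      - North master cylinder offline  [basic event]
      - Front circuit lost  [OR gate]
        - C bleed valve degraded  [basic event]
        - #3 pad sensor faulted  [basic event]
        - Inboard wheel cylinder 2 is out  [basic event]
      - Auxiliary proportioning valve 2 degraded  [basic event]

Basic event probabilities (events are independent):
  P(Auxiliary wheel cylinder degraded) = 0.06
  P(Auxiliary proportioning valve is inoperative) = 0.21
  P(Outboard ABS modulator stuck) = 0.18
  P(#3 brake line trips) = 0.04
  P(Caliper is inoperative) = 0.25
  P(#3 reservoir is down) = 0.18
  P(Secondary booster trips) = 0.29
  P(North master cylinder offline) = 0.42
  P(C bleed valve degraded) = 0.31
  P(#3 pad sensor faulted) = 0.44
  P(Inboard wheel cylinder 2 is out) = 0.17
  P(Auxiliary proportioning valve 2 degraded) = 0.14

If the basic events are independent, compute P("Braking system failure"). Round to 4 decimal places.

0.5056

P(Booster path fails) [AND] = 0.21 × 0.18 × 0.04 = 0.001512
P(Service line down) [OR] = 1 − (1−0.06) × (1−0.001512) = 0.061421
P(Parking branch fails) [OR] = 1 − (1−0.25) × (1−0.18) × (1−0.29) = 0.563350
P(Front circuit lost) [OR] = 1 − (1−0.31) × (1−0.44) × (1−0.17) = 0.679288
P(ABS chain lost) [OR] = 1 − (1−0.42) × (1−0.679288) × (1−0.14) = 0.840029
P(Rear circuit fails) [AND] = 0.563350 × 0.840029 = 0.473230
P(Braking system failure) [OR] = 1 − (1−0.061421) × (1−0.473230) = 0.505585
Rounded to 4 decimal places: P(Braking system failure) ≈ 0.5056.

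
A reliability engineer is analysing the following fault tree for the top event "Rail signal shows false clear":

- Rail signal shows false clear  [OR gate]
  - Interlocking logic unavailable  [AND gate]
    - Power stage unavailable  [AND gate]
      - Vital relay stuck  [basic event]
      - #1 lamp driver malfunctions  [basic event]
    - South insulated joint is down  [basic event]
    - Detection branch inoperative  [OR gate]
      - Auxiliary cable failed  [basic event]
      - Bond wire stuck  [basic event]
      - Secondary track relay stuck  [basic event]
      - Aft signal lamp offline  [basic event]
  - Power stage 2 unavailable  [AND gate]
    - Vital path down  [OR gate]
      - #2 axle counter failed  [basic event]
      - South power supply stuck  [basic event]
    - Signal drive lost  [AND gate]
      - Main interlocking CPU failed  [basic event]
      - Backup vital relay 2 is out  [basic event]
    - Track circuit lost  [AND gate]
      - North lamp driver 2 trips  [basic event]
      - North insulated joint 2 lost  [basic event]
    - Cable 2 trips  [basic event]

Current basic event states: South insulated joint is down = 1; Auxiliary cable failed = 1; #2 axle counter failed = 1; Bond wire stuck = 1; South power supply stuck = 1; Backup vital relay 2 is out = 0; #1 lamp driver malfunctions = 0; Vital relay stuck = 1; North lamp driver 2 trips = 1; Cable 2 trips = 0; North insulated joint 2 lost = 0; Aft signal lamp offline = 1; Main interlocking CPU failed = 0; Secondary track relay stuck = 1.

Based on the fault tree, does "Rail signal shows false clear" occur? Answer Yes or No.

No

Power stage unavailable [AND]: Vital relay stuck=occurs, #1 lamp driver malfunctions=not → not all inputs occur → does not occur.
Detection branch inoperative [OR]: Auxiliary cable failed=occurs, Bond wire stuck=occurs, Secondary track relay stuck=occurs, Aft signal lamp offline=occurs → at least one input occurs → occurs.
Interlocking logic unavailable [AND]: Power stage unavailable=not, South insulated joint is down=occurs, Detection branch inoperative=occurs → not all inputs occur → does not occur.
Vital path down [OR]: #2 axle counter failed=occurs, South power supply stuck=occurs → at least one input occurs → occurs.
Signal drive lost [AND]: Main interlocking CPU failed=not, Backup vital relay 2 is out=not → not all inputs occur → does not occur.
Track circuit lost [AND]: North lamp driver 2 trips=occurs, North insulated joint 2 lost=not → not all inputs occur → does not occur.
Power stage 2 unavailable [AND]: Vital path down=occurs, Signal drive lost=not, Track circuit lost=not, Cable 2 trips=not → not all inputs occur → does not occur.
Rail signal shows false clear [OR]: Interlocking logic unavailable=not, Power stage 2 unavailable=not → no input occurs → does not occur.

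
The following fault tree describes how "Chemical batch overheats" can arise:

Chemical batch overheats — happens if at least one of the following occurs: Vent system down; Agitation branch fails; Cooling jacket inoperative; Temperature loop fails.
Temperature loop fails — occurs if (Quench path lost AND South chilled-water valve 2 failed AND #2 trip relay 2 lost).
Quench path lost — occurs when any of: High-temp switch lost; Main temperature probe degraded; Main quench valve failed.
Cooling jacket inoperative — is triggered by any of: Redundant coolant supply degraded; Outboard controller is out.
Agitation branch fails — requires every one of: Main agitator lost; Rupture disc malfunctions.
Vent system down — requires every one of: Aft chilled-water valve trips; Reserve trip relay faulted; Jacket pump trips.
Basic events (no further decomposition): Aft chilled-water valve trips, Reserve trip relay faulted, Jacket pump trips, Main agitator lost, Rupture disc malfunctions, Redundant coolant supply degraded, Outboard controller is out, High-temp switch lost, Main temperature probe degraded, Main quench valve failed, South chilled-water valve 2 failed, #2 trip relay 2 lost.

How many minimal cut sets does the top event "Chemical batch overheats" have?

7

Vent system down [AND]: one cut set from each child combined → 1 × 1 × 1 = 1 cut set(s).
Agitation branch fails [AND]: one cut set from each child combined → 1 × 1 = 1 cut set(s).
Cooling jacket inoperative [OR]: union of children's cut sets → 2 cut set(s).
Quench path lost [OR]: union of children's cut sets → 3 cut set(s).
Temperature loop fails [AND]: one cut set from each child combined → 3 × 1 × 1 = 3 cut set(s).
Chemical batch overheats [OR]: union of children's cut sets → 7 cut set(s).
Minimal cut sets: {Aft chilled-water valve trips, Jacket pump trips, Reserve trip relay faulted}; {Main agitator lost, Rupture disc malfunctions}; {Redundant coolant supply degraded}; {Outboard controller is out}; {#2 trip relay 2 lost, High-temp switch lost, South chilled-water valve 2 failed}; {#2 trip relay 2 lost, Main temperature probe degraded, South chilled-water valve 2 failed}; {#2 trip relay 2 lost, Main quench valve failed, South chilled-water valve 2 failed}.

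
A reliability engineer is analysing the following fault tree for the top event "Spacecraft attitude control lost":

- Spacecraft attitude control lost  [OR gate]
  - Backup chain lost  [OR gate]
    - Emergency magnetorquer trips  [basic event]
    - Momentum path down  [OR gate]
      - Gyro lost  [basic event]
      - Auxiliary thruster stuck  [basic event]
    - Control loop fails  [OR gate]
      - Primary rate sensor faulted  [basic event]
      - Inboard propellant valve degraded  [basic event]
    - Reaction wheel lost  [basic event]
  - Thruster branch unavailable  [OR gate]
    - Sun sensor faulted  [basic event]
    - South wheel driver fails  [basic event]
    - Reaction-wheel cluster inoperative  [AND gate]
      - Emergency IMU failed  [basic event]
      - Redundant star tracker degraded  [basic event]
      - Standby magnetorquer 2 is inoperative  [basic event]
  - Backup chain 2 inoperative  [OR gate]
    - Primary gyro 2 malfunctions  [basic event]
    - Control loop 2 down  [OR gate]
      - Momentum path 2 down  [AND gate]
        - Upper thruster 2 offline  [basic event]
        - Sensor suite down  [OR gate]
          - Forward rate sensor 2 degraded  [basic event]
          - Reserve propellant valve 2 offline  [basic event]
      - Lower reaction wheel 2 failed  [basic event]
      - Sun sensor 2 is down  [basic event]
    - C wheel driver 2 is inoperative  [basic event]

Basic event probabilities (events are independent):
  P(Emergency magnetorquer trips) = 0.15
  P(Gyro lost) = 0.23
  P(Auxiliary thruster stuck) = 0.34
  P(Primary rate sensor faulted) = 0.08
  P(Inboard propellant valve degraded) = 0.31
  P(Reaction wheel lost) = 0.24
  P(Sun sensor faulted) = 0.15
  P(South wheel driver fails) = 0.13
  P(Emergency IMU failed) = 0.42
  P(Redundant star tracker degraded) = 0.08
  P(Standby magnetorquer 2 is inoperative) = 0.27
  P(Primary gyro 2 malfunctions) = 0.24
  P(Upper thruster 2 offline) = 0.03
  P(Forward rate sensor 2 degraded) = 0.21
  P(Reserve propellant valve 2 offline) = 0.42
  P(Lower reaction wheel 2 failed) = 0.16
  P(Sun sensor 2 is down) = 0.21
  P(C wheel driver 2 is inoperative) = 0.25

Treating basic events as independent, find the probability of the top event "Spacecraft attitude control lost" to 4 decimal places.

P(Momentum path down) [OR] = 1 − (1−0.23) × (1−0.34) = 0.491800
P(Control loop fails) [OR] = 1 − (1−0.08) × (1−0.31) = 0.365200
P(Backup chain lost) [OR] = 1 − (1−0.15) × (1−0.491800) × (1−0.365200) × (1−0.24) = 0.791597
P(Reaction-wheel cluster inoperative) [AND] = 0.42 × 0.08 × 0.27 = 0.009072
P(Thruster branch unavailable) [OR] = 1 − (1−0.15) × (1−0.13) × (1−0.009072) = 0.267209
P(Sensor suite down) [OR] = 1 − (1−0.21) × (1−0.42) = 0.541800
P(Momentum path 2 down) [AND] = 0.03 × 0.541800 = 0.016254
P(Control loop 2 down) [OR] = 1 − (1−0.016254) × (1−0.16) × (1−0.21) = 0.347186
P(Backup chain 2 inoperative) [OR] = 1 − (1−0.24) × (1−0.347186) × (1−0.25) = 0.627896
P(Spacecraft attitude control lost) [OR] = 1 − (1−0.791597) × (1−0.267209) × (1−0.627896) = 0.943174
Rounded to 4 decimal places: P(Spacecraft attitude control lost) ≈ 0.9432.

0.9432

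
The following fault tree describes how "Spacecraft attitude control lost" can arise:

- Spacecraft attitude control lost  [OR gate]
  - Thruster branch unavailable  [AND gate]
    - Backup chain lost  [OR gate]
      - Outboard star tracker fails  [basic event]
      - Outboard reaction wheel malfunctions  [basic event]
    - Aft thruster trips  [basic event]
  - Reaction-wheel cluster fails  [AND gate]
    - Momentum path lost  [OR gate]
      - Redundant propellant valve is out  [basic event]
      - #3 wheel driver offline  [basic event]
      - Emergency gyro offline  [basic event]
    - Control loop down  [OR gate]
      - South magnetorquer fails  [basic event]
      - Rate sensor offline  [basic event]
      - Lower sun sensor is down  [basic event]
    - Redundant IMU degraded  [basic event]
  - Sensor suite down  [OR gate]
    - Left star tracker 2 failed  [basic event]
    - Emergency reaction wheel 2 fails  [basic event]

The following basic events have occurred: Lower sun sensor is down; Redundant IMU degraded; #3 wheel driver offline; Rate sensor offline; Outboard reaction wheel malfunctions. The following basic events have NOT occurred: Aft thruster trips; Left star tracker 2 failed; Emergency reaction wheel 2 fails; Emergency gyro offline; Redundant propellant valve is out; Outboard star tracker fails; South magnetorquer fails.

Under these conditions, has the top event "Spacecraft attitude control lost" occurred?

Yes

Backup chain lost [OR]: Outboard star tracker fails=not, Outboard reaction wheel malfunctions=occurs → at least one input occurs → occurs.
Thruster branch unavailable [AND]: Backup chain lost=occurs, Aft thruster trips=not → not all inputs occur → does not occur.
Momentum path lost [OR]: Redundant propellant valve is out=not, #3 wheel driver offline=occurs, Emergency gyro offline=not → at least one input occurs → occurs.
Control loop down [OR]: South magnetorquer fails=not, Rate sensor offline=occurs, Lower sun sensor is down=occurs → at least one input occurs → occurs.
Reaction-wheel cluster fails [AND]: Momentum path lost=occurs, Control loop down=occurs, Redundant IMU degraded=occurs → all inputs occur → occurs.
Sensor suite down [OR]: Left star tracker 2 failed=not, Emergency reaction wheel 2 fails=not → no input occurs → does not occur.
Spacecraft attitude control lost [OR]: Thruster branch unavailable=not, Reaction-wheel cluster fails=occurs, Sensor suite down=not → at least one input occurs → occurs.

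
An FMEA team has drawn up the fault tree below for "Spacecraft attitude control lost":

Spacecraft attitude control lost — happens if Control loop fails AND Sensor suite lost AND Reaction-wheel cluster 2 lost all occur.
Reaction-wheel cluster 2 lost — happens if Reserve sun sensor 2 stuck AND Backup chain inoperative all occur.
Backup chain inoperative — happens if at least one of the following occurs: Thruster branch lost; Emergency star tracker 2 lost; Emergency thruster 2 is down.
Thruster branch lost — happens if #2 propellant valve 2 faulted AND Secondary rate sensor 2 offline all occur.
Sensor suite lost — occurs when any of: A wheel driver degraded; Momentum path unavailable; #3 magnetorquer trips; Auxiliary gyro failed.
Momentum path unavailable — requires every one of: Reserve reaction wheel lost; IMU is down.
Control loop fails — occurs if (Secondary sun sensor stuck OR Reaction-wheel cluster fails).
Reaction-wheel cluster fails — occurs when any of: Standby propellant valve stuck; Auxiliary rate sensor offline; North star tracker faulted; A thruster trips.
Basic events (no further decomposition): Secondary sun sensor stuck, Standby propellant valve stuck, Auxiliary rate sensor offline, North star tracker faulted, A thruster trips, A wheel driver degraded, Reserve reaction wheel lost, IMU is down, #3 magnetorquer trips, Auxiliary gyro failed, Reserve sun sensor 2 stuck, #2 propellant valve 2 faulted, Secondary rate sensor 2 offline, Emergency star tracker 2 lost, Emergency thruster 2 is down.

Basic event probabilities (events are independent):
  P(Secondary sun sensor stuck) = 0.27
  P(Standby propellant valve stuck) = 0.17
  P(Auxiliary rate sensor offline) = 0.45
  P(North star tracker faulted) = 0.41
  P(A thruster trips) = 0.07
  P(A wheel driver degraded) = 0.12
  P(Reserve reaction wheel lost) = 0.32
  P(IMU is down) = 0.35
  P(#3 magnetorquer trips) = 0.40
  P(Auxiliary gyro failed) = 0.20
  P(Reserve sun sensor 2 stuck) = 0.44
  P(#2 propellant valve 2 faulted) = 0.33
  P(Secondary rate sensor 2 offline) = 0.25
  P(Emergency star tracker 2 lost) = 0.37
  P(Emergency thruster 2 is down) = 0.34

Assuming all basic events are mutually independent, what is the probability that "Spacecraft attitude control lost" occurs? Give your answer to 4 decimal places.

0.1390

P(Reaction-wheel cluster fails) [OR] = 1 − (1−0.17) × (1−0.45) × (1−0.41) × (1−0.07) = 0.749518
P(Control loop fails) [OR] = 1 − (1−0.27) × (1−0.749518) = 0.817148
P(Momentum path unavailable) [AND] = 0.32 × 0.35 = 0.112000
P(Sensor suite lost) [OR] = 1 − (1−0.12) × (1−0.112000) × (1−0.40) × (1−0.20) = 0.624909
P(Thruster branch lost) [AND] = 0.33 × 0.25 = 0.082500
P(Backup chain inoperative) [OR] = 1 − (1−0.082500) × (1−0.37) × (1−0.34) = 0.618504
P(Reaction-wheel cluster 2 lost) [AND] = 0.44 × 0.618504 = 0.272142
P(Spacecraft attitude control lost) [AND] = 0.817148 × 0.624909 × 0.272142 = 0.138967
Rounded to 4 decimal places: P(Spacecraft attitude control lost) ≈ 0.1390.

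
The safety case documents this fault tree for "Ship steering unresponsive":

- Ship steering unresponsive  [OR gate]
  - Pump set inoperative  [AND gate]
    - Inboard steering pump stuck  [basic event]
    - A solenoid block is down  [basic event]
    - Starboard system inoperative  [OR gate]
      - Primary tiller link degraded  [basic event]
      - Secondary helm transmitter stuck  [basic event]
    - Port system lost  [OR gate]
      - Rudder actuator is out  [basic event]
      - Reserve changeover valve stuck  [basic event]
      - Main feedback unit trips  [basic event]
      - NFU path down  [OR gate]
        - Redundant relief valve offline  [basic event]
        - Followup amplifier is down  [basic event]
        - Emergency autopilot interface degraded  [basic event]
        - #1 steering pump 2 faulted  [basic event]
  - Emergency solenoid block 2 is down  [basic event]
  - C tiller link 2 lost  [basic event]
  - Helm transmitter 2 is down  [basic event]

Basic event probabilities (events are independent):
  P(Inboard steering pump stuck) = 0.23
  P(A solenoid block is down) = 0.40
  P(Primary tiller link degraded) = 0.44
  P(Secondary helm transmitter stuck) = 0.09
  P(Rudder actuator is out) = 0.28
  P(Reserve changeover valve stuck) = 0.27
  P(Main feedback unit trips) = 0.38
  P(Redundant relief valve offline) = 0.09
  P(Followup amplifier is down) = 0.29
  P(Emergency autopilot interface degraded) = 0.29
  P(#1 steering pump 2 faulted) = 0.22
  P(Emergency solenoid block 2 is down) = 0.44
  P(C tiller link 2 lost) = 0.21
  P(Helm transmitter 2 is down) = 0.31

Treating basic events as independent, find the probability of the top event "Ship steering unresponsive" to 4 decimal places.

P(Starboard system inoperative) [OR] = 1 − (1−0.44) × (1−0.09) = 0.490400
P(NFU path down) [OR] = 1 − (1−0.09) × (1−0.29) × (1−0.29) × (1−0.22) = 0.642190
P(Port system lost) [OR] = 1 − (1−0.28) × (1−0.27) × (1−0.38) × (1−0.642190) = 0.883400
P(Pump set inoperative) [AND] = 0.23 × 0.40 × 0.490400 × 0.883400 = 0.039856
P(Ship steering unresponsive) [OR] = 1 − (1−0.039856) × (1−0.44) × (1−0.21) × (1−0.31) = 0.706910
Rounded to 4 decimal places: P(Ship steering unresponsive) ≈ 0.7069.

0.7069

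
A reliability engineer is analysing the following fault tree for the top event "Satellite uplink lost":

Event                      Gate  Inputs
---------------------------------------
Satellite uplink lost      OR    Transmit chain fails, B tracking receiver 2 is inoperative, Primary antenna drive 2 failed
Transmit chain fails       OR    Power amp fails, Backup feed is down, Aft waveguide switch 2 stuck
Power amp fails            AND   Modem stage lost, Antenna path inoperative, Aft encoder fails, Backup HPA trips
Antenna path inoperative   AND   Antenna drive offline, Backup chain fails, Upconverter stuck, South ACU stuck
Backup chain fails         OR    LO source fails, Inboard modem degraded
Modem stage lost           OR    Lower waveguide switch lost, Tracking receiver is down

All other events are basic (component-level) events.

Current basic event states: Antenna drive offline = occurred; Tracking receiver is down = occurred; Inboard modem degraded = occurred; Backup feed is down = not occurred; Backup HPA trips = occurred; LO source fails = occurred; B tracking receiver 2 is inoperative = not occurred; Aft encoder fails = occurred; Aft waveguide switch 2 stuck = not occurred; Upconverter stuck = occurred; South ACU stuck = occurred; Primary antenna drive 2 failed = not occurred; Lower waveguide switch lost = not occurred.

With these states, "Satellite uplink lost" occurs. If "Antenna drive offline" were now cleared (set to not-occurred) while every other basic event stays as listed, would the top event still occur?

Counterfactual: set "Antenna drive offline" to not occurred.
Modem stage lost [OR]: Lower waveguide switch lost=not, Tracking receiver is down=occurs → at least one input occurs → occurs.
Backup chain fails [OR]: LO source fails=occurs, Inboard modem degraded=occurs → at least one input occurs → occurs.
Antenna path inoperative [AND]: Antenna drive offline=not, Backup chain fails=occurs, Upconverter stuck=occurs, South ACU stuck=occurs → not all inputs occur → does not occur.
Power amp fails [AND]: Modem stage lost=occurs, Antenna path inoperative=not, Aft encoder fails=occurs, Backup HPA trips=occurs → not all inputs occur → does not occur.
Transmit chain fails [OR]: Power amp fails=not, Backup feed is down=not, Aft waveguide switch 2 stuck=not → no input occurs → does not occur.
Satellite uplink lost [OR]: Transmit chain fails=not, B tracking receiver 2 is inoperative=not, Primary antenna drive 2 failed=not → no input occurs → does not occur.

No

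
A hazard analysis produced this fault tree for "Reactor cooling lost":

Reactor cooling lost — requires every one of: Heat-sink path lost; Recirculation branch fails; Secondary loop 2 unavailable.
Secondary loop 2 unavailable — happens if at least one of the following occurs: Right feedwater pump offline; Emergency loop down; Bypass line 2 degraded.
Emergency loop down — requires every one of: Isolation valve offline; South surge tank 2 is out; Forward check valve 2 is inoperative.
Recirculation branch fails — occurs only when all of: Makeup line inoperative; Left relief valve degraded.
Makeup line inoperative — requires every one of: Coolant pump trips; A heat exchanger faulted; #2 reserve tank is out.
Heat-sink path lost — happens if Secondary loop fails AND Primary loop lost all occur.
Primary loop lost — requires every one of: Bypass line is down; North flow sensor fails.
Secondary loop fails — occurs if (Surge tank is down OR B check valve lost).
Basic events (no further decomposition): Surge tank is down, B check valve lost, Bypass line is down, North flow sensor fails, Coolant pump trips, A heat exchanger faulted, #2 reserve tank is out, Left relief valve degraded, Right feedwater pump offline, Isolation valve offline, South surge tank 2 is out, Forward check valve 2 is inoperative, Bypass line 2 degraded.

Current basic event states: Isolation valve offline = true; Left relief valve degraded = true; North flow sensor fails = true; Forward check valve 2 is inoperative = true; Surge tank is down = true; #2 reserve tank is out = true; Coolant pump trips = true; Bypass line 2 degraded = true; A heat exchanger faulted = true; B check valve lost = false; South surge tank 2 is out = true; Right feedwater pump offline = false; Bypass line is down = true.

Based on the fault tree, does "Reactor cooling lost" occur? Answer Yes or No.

Secondary loop fails [OR]: Surge tank is down=occurs, B check valve lost=not → at least one input occurs → occurs.
Primary loop lost [AND]: Bypass line is down=occurs, North flow sensor fails=occurs → all inputs occur → occurs.
Heat-sink path lost [AND]: Secondary loop fails=occurs, Primary loop lost=occurs → all inputs occur → occurs.
Makeup line inoperative [AND]: Coolant pump trips=occurs, A heat exchanger faulted=occurs, #2 reserve tank is out=occurs → all inputs occur → occurs.
Recirculation branch fails [AND]: Makeup line inoperative=occurs, Left relief valve degraded=occurs → all inputs occur → occurs.
Emergency loop down [AND]: Isolation valve offline=occurs, South surge tank 2 is out=occurs, Forward check valve 2 is inoperative=occurs → all inputs occur → occurs.
Secondary loop 2 unavailable [OR]: Right feedwater pump offline=not, Emergency loop down=occurs, Bypass line 2 degraded=occurs → at least one input occurs → occurs.
Reactor cooling lost [AND]: Heat-sink path lost=occurs, Recirculation branch fails=occurs, Secondary loop 2 unavailable=occurs → all inputs occur → occurs.

Yes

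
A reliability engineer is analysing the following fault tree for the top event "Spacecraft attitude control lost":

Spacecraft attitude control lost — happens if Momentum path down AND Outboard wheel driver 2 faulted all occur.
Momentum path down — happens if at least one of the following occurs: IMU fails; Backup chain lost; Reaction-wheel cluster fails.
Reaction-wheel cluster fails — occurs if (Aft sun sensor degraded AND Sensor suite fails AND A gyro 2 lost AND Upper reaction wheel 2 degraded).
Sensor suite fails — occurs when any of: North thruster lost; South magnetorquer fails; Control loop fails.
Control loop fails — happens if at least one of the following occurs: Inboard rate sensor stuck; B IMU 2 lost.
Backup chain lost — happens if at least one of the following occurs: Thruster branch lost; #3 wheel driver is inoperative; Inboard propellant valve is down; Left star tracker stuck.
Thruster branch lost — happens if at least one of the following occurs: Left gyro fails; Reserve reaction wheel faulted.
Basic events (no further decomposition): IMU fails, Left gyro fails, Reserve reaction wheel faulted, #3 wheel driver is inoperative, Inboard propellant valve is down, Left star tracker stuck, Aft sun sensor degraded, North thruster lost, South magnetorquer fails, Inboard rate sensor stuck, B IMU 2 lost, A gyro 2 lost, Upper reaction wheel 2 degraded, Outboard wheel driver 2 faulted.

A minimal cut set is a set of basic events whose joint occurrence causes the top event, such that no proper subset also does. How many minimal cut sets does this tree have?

Thruster branch lost [OR]: union of children's cut sets → 2 cut set(s).
Backup chain lost [OR]: union of children's cut sets → 5 cut set(s).
Control loop fails [OR]: union of children's cut sets → 2 cut set(s).
Sensor suite fails [OR]: union of children's cut sets → 4 cut set(s).
Reaction-wheel cluster fails [AND]: one cut set from each child combined → 1 × 4 × 1 × 1 = 4 cut set(s).
Momentum path down [OR]: union of children's cut sets → 10 cut set(s).
Spacecraft attitude control lost [AND]: one cut set from each child combined → 10 × 1 = 10 cut set(s).
Minimal cut sets: {IMU fails, Outboard wheel driver 2 faulted}; {Left gyro fails, Outboard wheel driver 2 faulted}; {Outboard wheel driver 2 faulted, Reserve reaction wheel faulted}; {#3 wheel driver is inoperative, Outboard wheel driver 2 faulted}; {Inboard propellant valve is down, Outboard wheel driver 2 faulted}; {Left star tracker stuck, Outboard wheel driver 2 faulted}; {A gyro 2 lost, Aft sun sensor degraded, North thruster lost, Outboard wheel driver 2 faulted, Upper reaction wheel 2 degraded}; {A gyro 2 lost, Aft sun sensor degraded, Outboard wheel driver 2 faulted, South magnetorquer fails, Upper reaction wheel 2 degraded}; {A gyro 2 lost, Aft sun sensor degraded, Inboard rate sensor stuck, Outboard wheel driver 2 faulted, Upper reaction wheel 2 degraded}; {A gyro 2 lost, Aft sun sensor degraded, B IMU 2 lost, Outboard wheel driver 2 faulted, Upper reaction wheel 2 degraded}.

10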